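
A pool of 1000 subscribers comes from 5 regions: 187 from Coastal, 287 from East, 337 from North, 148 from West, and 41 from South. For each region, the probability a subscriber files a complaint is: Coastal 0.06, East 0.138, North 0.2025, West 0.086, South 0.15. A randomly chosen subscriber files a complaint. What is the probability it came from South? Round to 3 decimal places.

0.045

By Bayes' rule, posterior ∝ prior × likelihood:
  Coastal: 0.187 × 0.06 = 0.01122
  East: 0.287 × 0.138 = 0.039606
  North: 0.337 × 0.2025 = 0.0682425
  West: 0.148 × 0.086 = 0.012728
  South: 0.041 × 0.15 = 0.00615
Sum = 0.1379465.
P(South | evidence) = 0.00615 / 0.1379465 ≈ 0.045.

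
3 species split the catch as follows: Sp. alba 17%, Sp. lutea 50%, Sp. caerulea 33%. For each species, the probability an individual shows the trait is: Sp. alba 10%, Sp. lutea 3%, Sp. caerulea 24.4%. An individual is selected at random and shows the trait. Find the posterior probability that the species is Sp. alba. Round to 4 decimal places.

0.1511

By Bayes' rule, posterior ∝ prior × likelihood:
  Sp. alba: 0.17 × 0.1 = 0.017
  Sp. lutea: 0.5 × 0.03 = 0.015
  Sp. caerulea: 0.33 × 0.244 = 0.08052
Total = 0.11252.
P(Sp. alba | evidence) = 0.017 / 0.11252 ≈ 0.1511.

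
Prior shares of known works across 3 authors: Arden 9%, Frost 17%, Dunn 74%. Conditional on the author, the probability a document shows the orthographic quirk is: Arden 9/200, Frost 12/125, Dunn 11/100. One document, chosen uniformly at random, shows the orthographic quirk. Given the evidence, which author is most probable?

Dunn

Compute prior × likelihood for every hypothesis:
  Arden: 0.09 × 0.045 = 0.00405
  Frost: 0.17 × 0.096 = 0.01632
  Dunn: 0.74 × 0.11 = 0.0814
Total = 0.10177.
Largest term belongs to Dunn, so Dunn is most probable.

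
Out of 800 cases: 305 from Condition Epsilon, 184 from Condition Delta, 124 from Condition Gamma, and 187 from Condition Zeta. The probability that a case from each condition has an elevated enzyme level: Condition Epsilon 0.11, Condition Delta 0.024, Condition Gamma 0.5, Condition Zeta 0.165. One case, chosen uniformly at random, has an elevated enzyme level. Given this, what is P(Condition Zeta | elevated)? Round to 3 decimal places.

Unnormalized posteriors (prior × likelihood):
  Condition Epsilon: 0.38125 × 0.11 = 0.0419375
  Condition Delta: 0.23 × 0.024 = 0.00552
  Condition Gamma: 0.155 × 0.5 = 0.0775
  Condition Zeta: 0.23375 × 0.165 = 0.03856875
Sum = 0.16352625.
P(Condition Zeta | evidence) = 0.03856875 / 0.16352625 ≈ 0.236.

0.236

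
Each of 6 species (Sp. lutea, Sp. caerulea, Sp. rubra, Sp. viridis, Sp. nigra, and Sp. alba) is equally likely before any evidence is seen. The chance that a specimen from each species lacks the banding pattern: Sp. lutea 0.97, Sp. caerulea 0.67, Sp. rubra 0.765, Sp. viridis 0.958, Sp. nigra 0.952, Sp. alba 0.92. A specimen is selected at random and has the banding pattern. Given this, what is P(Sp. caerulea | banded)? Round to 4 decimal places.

0.4314

Taking complements, P(banded | each) = Sp. lutea 0.03, Sp. caerulea 0.33, Sp. rubra 0.235, Sp. viridis 0.042, Sp. nigra 0.048, Sp. alba 0.08.
Since the prior is uniform, the posterior is proportional to the likelihood:
  Sp. lutea: 0.03
  Sp. caerulea: 0.33
  Sp. rubra: 0.235
  Sp. viridis: 0.042
  Sp. nigra: 0.048
  Sp. alba: 0.08
Sum = 0.765.
P(Sp. caerulea | evidence) = 0.33 / 0.765 ≈ 0.4314.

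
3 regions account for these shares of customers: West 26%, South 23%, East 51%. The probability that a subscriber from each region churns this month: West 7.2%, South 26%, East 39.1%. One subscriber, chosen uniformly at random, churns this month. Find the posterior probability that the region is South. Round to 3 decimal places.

Prior × likelihood for each hypothesis:
  West: 0.26 × 0.072 = 0.01872
  South: 0.23 × 0.26 = 0.0598
  East: 0.51 × 0.391 = 0.19941
Sum = 0.27793.
P(South | evidence) = 0.0598 / 0.27793 ≈ 0.215.

0.215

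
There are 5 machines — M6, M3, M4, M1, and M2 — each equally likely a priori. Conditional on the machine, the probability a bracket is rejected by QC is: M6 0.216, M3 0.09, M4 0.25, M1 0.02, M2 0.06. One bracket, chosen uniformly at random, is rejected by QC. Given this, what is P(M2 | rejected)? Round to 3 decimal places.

With a uniform prior (1/5 each), posterior ∝ likelihood:
  M6: 0.216
  M3: 0.09
  M4: 0.25
  M1: 0.02
  M2: 0.06
Sum = 0.636.
P(M2 | evidence) = 0.06 / 0.636 ≈ 0.094.

0.094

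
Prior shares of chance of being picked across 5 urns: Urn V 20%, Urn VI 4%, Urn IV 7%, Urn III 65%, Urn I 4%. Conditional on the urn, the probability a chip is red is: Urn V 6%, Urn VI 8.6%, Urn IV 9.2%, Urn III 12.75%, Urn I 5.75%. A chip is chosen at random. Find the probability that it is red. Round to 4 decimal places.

0.1071

Compute prior × likelihood for every hypothesis:
  Urn V: 0.2 × 0.06 = 0.012
  Urn VI: 0.04 × 0.086 = 0.00344
  Urn IV: 0.07 × 0.092 = 0.00644
  Urn III: 0.65 × 0.1275 = 0.082875
  Urn I: 0.04 × 0.0575 = 0.0023
P(red) = 0.012 + 0.00344 + 0.00644 + 0.082875 + 0.0023 = 0.107055 → 0.1071.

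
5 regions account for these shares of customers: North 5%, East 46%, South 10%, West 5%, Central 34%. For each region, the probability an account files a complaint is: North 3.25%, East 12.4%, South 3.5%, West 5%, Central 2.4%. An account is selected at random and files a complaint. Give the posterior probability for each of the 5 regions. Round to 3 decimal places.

Compute prior × likelihood for every hypothesis:
  North: 0.05 × 0.0325 = 0.001625
  East: 0.46 × 0.124 = 0.05704
  South: 0.1 × 0.035 = 0.0035
  West: 0.05 × 0.05 = 0.0025
  Central: 0.34 × 0.024 = 0.00816
Normalizing constant = 0.072825.
P(North | complaint) = 0.001625/0.072825 ≈ 0.022
P(East | complaint) = 0.05704/0.072825 ≈ 0.783
P(South | complaint) = 0.0035/0.072825 ≈ 0.048
P(West | complaint) = 0.0025/0.072825 ≈ 0.034
P(Central | complaint) = 0.00816/0.072825 ≈ 0.112
(Check: 0.022+0.783+0.048+0.034+0.112 = 0.999.)

North 0.022, East 0.783, South 0.048, West 0.034, Central 0.112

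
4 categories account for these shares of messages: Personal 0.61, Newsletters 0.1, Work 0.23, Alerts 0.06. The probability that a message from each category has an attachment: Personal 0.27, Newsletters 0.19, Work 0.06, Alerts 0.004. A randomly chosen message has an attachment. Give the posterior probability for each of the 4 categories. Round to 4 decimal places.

Personal 0.8329, Newsletters 0.0961, Work 0.0698, Alerts 0.0012

By Bayes' rule, posterior ∝ prior × likelihood:
  Personal: 0.61 × 0.27 = 0.1647
  Newsletters: 0.1 × 0.19 = 0.019
  Work: 0.23 × 0.06 = 0.0138
  Alerts: 0.06 × 0.004 = 0.00024
Sum = 0.19774.
P(Personal | attachment) = 0.1647/0.19774 ≈ 0.8329
P(Newsletters | attachment) = 0.019/0.19774 ≈ 0.0961
P(Work | attachment) = 0.0138/0.19774 ≈ 0.0698
P(Alerts | attachment) = 0.00024/0.19774 ≈ 0.0012
(Check: 0.8329+0.0961+0.0698+0.0012 = 1.0000.)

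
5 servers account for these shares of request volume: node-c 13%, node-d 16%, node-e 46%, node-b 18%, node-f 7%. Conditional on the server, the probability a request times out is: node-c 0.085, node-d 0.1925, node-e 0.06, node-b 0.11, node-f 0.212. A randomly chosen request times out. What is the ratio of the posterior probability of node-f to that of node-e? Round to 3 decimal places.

Prior × likelihood for each hypothesis:
  node-c: 0.13 × 0.085 = 0.01105
  node-d: 0.16 × 0.1925 = 0.0308
  node-e: 0.46 × 0.06 = 0.0276
  node-b: 0.18 × 0.11 = 0.0198
  node-f: 0.07 × 0.212 = 0.01484
Sum = 0.10409.
The ratio is 0.01484 / 0.0276 (the normalizer cancels) = 0.538.

0.538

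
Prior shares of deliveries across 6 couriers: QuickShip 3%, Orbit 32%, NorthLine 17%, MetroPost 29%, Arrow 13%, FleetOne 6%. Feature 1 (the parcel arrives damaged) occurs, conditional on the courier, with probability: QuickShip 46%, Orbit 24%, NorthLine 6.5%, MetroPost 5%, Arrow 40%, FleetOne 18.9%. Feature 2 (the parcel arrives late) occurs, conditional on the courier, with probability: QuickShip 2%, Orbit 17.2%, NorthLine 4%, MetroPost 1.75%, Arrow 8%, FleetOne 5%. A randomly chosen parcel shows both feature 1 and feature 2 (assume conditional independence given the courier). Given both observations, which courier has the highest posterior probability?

Prior × likelihood for each hypothesis:
  QuickShip: 0.03 × 0.46 × 0.02 = 0.000276
  Orbit: 0.32 × 0.24 × 0.172 = 0.0132096
  NorthLine: 0.17 × 0.065 × 0.04 = 0.000442
  MetroPost: 0.29 × 0.05 × 0.0175 = 0.00025375
  Arrow: 0.13 × 0.4 × 0.08 = 0.00416
  FleetOne: 0.06 × 0.189 × 0.05 = 0.000567
Total = 0.01890835.
Largest term belongs to Orbit, so Orbit is most probable.

Orbit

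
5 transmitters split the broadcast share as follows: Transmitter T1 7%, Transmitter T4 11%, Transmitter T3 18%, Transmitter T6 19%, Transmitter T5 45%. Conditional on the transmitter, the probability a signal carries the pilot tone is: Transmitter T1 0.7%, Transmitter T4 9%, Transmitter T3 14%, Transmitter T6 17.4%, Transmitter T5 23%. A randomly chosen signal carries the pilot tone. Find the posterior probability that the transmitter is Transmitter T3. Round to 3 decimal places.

0.146

By Bayes' rule, posterior ∝ prior × likelihood:
  Transmitter T1: 0.07 × 0.007 = 0.00049
  Transmitter T4: 0.11 × 0.09 = 0.0099
  Transmitter T3: 0.18 × 0.14 = 0.0252
  Transmitter T6: 0.19 × 0.174 = 0.03306
  Transmitter T5: 0.45 × 0.23 = 0.1035
Total = 0.17215.
P(Transmitter T3 | evidence) = 0.0252 / 0.17215 ≈ 0.146.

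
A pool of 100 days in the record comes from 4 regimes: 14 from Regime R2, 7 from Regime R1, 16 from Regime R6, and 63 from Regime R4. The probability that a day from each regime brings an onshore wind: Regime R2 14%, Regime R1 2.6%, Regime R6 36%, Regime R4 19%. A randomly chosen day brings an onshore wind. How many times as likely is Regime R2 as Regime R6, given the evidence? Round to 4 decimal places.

0.3403

Unnormalized posteriors (prior × likelihood):
  Regime R2: 0.14 × 0.14 = 0.0196
  Regime R1: 0.07 × 0.026 = 0.00182
  Regime R6: 0.16 × 0.36 = 0.0576
  Regime R4: 0.63 × 0.19 = 0.1197
Total = 0.19872.
The ratio is 0.0196 / 0.0576 (the normalizer cancels) = 0.3403.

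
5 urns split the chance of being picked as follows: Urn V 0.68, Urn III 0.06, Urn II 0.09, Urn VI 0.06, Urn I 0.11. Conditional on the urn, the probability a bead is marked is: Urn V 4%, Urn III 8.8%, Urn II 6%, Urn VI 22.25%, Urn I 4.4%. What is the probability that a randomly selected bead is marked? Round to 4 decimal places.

0.0561

Unnormalized posteriors (prior × likelihood):
  Urn V: 0.68 × 0.04 = 0.0272
  Urn III: 0.06 × 0.088 = 0.00528
  Urn II: 0.09 × 0.06 = 0.0054
  Urn VI: 0.06 × 0.2225 = 0.01335
  Urn I: 0.11 × 0.044 = 0.00484
P(marked) = 0.0272 + 0.00528 + 0.0054 + 0.01335 + 0.00484 = 0.05607 → 0.0561.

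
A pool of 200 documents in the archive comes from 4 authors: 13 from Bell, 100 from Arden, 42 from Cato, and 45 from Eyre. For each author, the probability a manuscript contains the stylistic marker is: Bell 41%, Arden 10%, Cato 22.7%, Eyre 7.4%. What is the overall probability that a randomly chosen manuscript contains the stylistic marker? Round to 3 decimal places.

0.141

Prior × likelihood for each hypothesis:
  Bell: 0.065 × 0.41 = 0.02665
  Arden: 0.5 × 0.1 = 0.05
  Cato: 0.21 × 0.227 = 0.04767
  Eyre: 0.225 × 0.074 = 0.01665
P(marker) = 0.02665 + 0.05 + 0.04767 + 0.01665 = 0.14097 → 0.141.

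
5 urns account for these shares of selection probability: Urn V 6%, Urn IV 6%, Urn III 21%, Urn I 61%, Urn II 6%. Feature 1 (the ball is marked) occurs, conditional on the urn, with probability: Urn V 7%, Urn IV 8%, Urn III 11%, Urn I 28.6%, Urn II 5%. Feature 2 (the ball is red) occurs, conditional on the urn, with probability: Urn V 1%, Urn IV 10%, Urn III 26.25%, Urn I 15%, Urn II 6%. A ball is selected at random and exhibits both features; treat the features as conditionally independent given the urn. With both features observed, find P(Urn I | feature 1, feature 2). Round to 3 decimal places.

Unnormalized posteriors (prior × likelihood):
  Urn V: 0.06 × 0.07 × 0.01 = 0.000042
  Urn IV: 0.06 × 0.08 × 0.1 = 0.00048
  Urn III: 0.21 × 0.11 × 0.2625 = 0.00606375
  Urn I: 0.61 × 0.286 × 0.15 = 0.026169
  Urn II: 0.06 × 0.05 × 0.06 = 0.00018
Total = 0.03293475.
P(Urn I | evidence) = 0.026169 / 0.03293475 ≈ 0.795.

0.795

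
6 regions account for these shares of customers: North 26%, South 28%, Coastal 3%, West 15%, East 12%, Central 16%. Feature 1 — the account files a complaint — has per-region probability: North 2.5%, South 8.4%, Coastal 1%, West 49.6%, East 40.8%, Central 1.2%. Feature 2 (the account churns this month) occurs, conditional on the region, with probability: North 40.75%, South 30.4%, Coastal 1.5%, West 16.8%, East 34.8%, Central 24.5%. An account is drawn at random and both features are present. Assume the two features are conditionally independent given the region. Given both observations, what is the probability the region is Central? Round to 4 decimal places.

Unnormalized posteriors (prior × likelihood):
  North: 0.26 × 0.025 × 0.4075 = 0.00264875
  South: 0.28 × 0.084 × 0.304 = 0.00715008
  Coastal: 0.03 × 0.01 × 0.015 = 0.0000045
  West: 0.15 × 0.496 × 0.168 = 0.0124992
  East: 0.12 × 0.408 × 0.348 = 0.01703808
  Central: 0.16 × 0.012 × 0.245 = 0.0004704
Normalizing constant = 0.03981101.
P(Central | evidence) = 0.0004704 / 0.03981101 ≈ 0.0118.

0.0118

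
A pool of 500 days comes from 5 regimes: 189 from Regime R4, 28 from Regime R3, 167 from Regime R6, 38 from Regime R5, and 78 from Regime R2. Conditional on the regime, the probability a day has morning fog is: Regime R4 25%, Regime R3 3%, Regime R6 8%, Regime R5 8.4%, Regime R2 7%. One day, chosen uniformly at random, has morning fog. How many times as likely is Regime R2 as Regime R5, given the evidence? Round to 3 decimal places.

Prior × likelihood for each hypothesis:
  Regime R4: 0.378 × 0.25 = 0.0945
  Regime R3: 0.056 × 0.03 = 0.00168
  Regime R6: 0.334 × 0.08 = 0.02672
  Regime R5: 0.076 × 0.084 = 0.006384
  Regime R2: 0.156 × 0.07 = 0.01092
Sum = 0.140204.
The ratio is 0.01092 / 0.006384 (the normalizer cancels) = 1.711.

1.711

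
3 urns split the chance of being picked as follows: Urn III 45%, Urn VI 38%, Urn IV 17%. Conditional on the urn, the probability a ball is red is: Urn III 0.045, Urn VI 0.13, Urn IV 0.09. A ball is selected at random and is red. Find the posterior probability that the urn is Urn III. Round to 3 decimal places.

0.238

By Bayes' rule, posterior ∝ prior × likelihood:
  Urn III: 0.45 × 0.045 = 0.02025
  Urn VI: 0.38 × 0.13 = 0.0494
  Urn IV: 0.17 × 0.09 = 0.0153
Normalizing constant = 0.08495.
P(Urn III | evidence) = 0.02025 / 0.08495 ≈ 0.238.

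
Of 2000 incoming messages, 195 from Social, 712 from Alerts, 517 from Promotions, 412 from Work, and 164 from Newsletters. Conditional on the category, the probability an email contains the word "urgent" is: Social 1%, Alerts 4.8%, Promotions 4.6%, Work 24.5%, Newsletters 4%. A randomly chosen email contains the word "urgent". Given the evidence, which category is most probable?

By Bayes' rule, posterior ∝ prior × likelihood:
  Social: 0.0975 × 0.01 = 0.000975
  Alerts: 0.356 × 0.048 = 0.017088
  Promotions: 0.2585 × 0.046 = 0.011891
  Work: 0.206 × 0.245 = 0.05047
  Newsletters: 0.082 × 0.04 = 0.00328
Sum = 0.083704.
Largest term belongs to Work, so Work is most probable.

Work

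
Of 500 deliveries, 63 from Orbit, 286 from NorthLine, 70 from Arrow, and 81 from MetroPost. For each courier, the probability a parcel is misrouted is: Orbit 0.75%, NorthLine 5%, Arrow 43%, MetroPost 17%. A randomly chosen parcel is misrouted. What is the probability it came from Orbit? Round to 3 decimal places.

0.008

By Bayes' rule, posterior ∝ prior × likelihood:
  Orbit: 0.126 × 0.0075 = 0.000945
  NorthLine: 0.572 × 0.05 = 0.0286
  Arrow: 0.14 × 0.43 = 0.0602
  MetroPost: 0.162 × 0.17 = 0.02754
Sum = 0.117285.
P(Orbit | evidence) = 0.000945 / 0.117285 ≈ 0.008.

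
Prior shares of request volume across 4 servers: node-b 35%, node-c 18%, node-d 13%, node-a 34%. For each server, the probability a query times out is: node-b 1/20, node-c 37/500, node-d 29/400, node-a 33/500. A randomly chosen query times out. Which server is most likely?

Prior × likelihood for each hypothesis:
  node-b: 0.35 × 0.05 = 0.0175
  node-c: 0.18 × 0.074 = 0.01332
  node-d: 0.13 × 0.0725 = 0.009425
  node-a: 0.34 × 0.066 = 0.02244
Sum = 0.062685.
Largest term belongs to node-a, so node-a is most probable.

node-a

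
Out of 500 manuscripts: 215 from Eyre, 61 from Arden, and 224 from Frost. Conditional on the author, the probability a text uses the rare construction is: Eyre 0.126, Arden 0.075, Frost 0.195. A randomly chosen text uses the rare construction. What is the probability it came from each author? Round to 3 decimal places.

Eyre 0.360, Arden 0.061, Frost 0.580

Compute prior × likelihood for every hypothesis:
  Eyre: 0.43 × 0.126 = 0.05418
  Arden: 0.122 × 0.075 = 0.00915
  Frost: 0.448 × 0.195 = 0.08736
Sum = 0.15069.
P(Eyre | rare-form) = 0.05418/0.15069 ≈ 0.360
P(Arden | rare-form) = 0.00915/0.15069 ≈ 0.061
P(Frost | rare-form) = 0.08736/0.15069 ≈ 0.580
(Check: 0.360+0.061+0.580 = 1.001.)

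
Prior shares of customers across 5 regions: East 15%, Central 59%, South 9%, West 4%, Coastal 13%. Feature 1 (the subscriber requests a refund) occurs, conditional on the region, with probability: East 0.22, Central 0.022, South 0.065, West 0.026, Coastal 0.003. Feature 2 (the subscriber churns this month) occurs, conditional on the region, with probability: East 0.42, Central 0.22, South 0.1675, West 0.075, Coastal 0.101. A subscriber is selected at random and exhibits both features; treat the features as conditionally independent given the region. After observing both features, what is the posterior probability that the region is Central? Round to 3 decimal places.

Unnormalized posteriors (prior × likelihood):
  East: 0.15 × 0.22 × 0.42 = 0.01386
  Central: 0.59 × 0.022 × 0.22 = 0.0028556
  South: 0.09 × 0.065 × 0.1675 = 0.000979875
  West: 0.04 × 0.026 × 0.075 = 0.000078
  Coastal: 0.13 × 0.003 × 0.101 = 0.00003939
Normalizing constant = 0.017812865.
P(Central | evidence) = 0.0028556 / 0.017812865 ≈ 0.160.

0.160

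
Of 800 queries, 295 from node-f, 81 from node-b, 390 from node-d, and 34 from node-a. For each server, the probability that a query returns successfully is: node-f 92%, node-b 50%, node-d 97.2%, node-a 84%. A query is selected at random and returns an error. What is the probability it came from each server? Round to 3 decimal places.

node-f 0.293, node-b 0.503, node-d 0.136, node-a 0.068

Taking complements, P(error | each) = node-f 0.08, node-b 0.5, node-d 0.028, node-a 0.16.
Unnormalized posteriors (prior × likelihood):
  node-f: 0.36875 × 0.08 = 0.0295
  node-b: 0.10125 × 0.5 = 0.050625
  node-d: 0.4875 × 0.028 = 0.01365
  node-a: 0.0425 × 0.16 = 0.0068
Sum = 0.100575.
P(node-f | error) = 0.0295/0.100575 ≈ 0.293
P(node-b | error) = 0.050625/0.100575 ≈ 0.503
P(node-d | error) = 0.01365/0.100575 ≈ 0.136
P(node-a | error) = 0.0068/0.100575 ≈ 0.068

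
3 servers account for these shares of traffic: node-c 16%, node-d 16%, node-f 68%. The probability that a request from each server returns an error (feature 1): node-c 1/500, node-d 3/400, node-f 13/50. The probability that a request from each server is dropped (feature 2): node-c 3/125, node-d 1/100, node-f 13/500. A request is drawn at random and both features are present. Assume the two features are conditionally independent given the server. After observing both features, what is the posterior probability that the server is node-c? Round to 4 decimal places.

0.0017

Compute prior × likelihood for every hypothesis:
  node-c: 0.16 × 0.002 × 0.024 = 0.00000768
  node-d: 0.16 × 0.0075 × 0.01 = 0.000012
  node-f: 0.68 × 0.26 × 0.026 = 0.0045968
Normalizing constant = 0.00461648.
P(node-c | evidence) = 0.00000768 / 0.00461648 ≈ 0.0017.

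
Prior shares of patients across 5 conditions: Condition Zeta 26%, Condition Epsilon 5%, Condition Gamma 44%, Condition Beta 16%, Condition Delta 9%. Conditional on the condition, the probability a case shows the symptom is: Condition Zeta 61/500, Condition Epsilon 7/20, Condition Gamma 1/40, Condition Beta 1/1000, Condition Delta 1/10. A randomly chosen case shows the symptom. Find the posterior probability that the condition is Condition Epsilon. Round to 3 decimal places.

By Bayes' rule, posterior ∝ prior × likelihood:
  Condition Zeta: 0.26 × 0.122 = 0.03172
  Condition Epsilon: 0.05 × 0.35 = 0.0175
  Condition Gamma: 0.44 × 0.025 = 0.011
  Condition Beta: 0.16 × 0.001 = 0.00016
  Condition Delta: 0.09 × 0.1 = 0.009
Normalizing constant = 0.06938.
P(Condition Epsilon | evidence) = 0.0175 / 0.06938 ≈ 0.252.

0.252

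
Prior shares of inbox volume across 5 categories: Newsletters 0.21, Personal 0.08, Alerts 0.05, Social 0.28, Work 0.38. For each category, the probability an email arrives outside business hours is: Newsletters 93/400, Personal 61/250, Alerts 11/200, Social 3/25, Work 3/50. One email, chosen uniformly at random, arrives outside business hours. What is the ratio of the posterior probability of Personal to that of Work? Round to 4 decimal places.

By Bayes' rule, posterior ∝ prior × likelihood:
  Newsletters: 0.21 × 0.2325 = 0.048825
  Personal: 0.08 × 0.244 = 0.01952
  Alerts: 0.05 × 0.055 = 0.00275
  Social: 0.28 × 0.12 = 0.0336
  Work: 0.38 × 0.06 = 0.0228
Normalizing constant = 0.127495.
The ratio is 0.01952 / 0.0228 (the normalizer cancels) = 0.8561.

0.8561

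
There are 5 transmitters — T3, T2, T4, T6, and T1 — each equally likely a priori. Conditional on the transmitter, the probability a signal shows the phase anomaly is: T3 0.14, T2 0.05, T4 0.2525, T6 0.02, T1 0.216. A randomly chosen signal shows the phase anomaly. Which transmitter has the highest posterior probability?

With a uniform prior (1/5 each), posterior ∝ likelihood:
  T3: 0.14
  T2: 0.05
  T4: 0.2525
  T6: 0.02
  T1: 0.216
Sum = 0.6785.
Largest term belongs to T4, so T4 is most probable.

T4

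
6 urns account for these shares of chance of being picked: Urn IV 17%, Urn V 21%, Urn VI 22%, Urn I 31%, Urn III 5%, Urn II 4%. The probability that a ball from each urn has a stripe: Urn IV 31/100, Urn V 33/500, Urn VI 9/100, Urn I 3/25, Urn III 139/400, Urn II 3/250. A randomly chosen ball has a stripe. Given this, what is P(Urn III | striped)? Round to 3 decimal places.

By Bayes' rule, posterior ∝ prior × likelihood:
  Urn IV: 0.17 × 0.31 = 0.0527
  Urn V: 0.21 × 0.066 = 0.01386
  Urn VI: 0.22 × 0.09 = 0.0198
  Urn I: 0.31 × 0.12 = 0.0372
  Urn III: 0.05 × 0.3475 = 0.017375
  Urn II: 0.04 × 0.012 = 0.00048
Sum = 0.141415.
P(Urn III | evidence) = 0.017375 / 0.141415 ≈ 0.123.

0.123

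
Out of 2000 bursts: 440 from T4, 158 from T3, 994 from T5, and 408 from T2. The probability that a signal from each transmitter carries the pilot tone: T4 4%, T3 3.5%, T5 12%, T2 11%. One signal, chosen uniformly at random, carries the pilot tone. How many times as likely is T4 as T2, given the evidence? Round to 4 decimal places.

0.3922

Prior × likelihood for each hypothesis:
  T4: 0.22 × 0.04 = 0.0088
  T3: 0.079 × 0.035 = 0.002765
  T5: 0.497 × 0.12 = 0.05964
  T2: 0.204 × 0.11 = 0.02244
Normalizing constant = 0.093645.
The ratio is 0.0088 / 0.02244 (the normalizer cancels) = 0.3922.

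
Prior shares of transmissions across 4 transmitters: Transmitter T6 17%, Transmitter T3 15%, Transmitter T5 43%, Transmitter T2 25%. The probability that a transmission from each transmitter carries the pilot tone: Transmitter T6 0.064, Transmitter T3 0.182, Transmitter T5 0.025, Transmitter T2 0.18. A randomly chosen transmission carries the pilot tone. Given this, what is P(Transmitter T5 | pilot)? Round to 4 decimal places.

0.1144

By Bayes' rule, posterior ∝ prior × likelihood:
  Transmitter T6: 0.17 × 0.064 = 0.01088
  Transmitter T3: 0.15 × 0.182 = 0.0273
  Transmitter T5: 0.43 × 0.025 = 0.01075
  Transmitter T2: 0.25 × 0.18 = 0.045
Total = 0.09393.
P(Transmitter T5 | evidence) = 0.01075 / 0.09393 ≈ 0.1144.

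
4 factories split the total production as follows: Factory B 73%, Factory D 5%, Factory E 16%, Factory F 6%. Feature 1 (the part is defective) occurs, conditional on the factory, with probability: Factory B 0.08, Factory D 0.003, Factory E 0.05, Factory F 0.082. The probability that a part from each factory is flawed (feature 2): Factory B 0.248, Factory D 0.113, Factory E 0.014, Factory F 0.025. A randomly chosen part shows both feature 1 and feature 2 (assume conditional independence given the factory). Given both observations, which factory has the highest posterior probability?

By Bayes' rule, posterior ∝ prior × likelihood:
  Factory B: 0.73 × 0.08 × 0.248 = 0.0144832
  Factory D: 0.05 × 0.003 × 0.113 = 0.00001695
  Factory E: 0.16 × 0.05 × 0.014 = 0.000112
  Factory F: 0.06 × 0.082 × 0.025 = 0.000123
Total = 0.01473515.
Largest term belongs to Factory B, so Factory B is most probable.

Factory B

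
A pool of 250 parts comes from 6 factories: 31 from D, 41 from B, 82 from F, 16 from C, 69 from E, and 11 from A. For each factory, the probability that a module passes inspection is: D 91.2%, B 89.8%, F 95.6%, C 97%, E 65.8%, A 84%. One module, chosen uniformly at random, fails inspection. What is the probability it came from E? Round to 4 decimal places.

Taking complements, P(nonconforming | each) = D 0.088, B 0.102, F 0.044, C 0.03, E 0.342, A 0.16.
By Bayes' rule, posterior ∝ prior × likelihood:
  D: 0.124 × 0.088 = 0.010912
  B: 0.164 × 0.102 = 0.016728
  F: 0.328 × 0.044 = 0.014432
  C: 0.064 × 0.03 = 0.00192
  E: 0.276 × 0.342 = 0.094392
  A: 0.044 × 0.16 = 0.00704
Total = 0.145424.
P(E | evidence) = 0.094392 / 0.145424 ≈ 0.6491.

0.6491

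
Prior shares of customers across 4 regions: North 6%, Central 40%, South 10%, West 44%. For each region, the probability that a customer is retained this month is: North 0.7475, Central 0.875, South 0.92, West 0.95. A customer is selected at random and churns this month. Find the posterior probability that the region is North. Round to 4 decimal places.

0.1592

Taking complements, P(churn | each) = North 0.2525, Central 0.125, South 0.08, West 0.05.
Prior × likelihood for each hypothesis:
  North: 0.06 × 0.2525 = 0.01515
  Central: 0.4 × 0.125 = 0.05
  South: 0.1 × 0.08 = 0.008
  West: 0.44 × 0.05 = 0.022
Normalizing constant = 0.09515.
P(North | evidence) = 0.01515 / 0.09515 ≈ 0.1592.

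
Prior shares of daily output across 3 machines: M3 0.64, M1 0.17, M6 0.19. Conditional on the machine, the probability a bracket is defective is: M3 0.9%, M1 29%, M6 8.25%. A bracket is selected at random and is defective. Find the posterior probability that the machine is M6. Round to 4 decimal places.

Prior × likelihood for each hypothesis:
  M3: 0.64 × 0.009 = 0.00576
  M1: 0.17 × 0.29 = 0.0493
  M6: 0.19 × 0.0825 = 0.015675
Total = 0.070735.
P(M6 | evidence) = 0.015675 / 0.070735 ≈ 0.2216.

0.2216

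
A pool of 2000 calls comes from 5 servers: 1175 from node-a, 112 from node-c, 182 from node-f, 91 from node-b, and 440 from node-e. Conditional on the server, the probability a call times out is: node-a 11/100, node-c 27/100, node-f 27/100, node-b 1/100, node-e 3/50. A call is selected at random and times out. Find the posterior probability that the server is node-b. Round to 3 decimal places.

Unnormalized posteriors (prior × likelihood):
  node-a: 0.5875 × 0.11 = 0.064625
  node-c: 0.056 × 0.27 = 0.01512
  node-f: 0.091 × 0.27 = 0.02457
  node-b: 0.0455 × 0.01 = 0.000455
  node-e: 0.22 × 0.06 = 0.0132
Sum = 0.11797.
P(node-b | evidence) = 0.000455 / 0.11797 ≈ 0.004.

0.004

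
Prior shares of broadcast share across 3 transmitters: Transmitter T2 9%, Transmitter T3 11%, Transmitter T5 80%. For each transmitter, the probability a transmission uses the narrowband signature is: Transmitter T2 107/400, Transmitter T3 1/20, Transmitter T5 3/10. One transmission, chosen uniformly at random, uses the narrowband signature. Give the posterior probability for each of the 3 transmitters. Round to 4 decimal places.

By Bayes' rule, posterior ∝ prior × likelihood:
  Transmitter T2: 0.09 × 0.2675 = 0.024075
  Transmitter T3: 0.11 × 0.05 = 0.0055
  Transmitter T5: 0.8 × 0.3 = 0.24
Total = 0.269575.
P(Transmitter T2 | narrowband) = 0.024075/0.269575 ≈ 0.0893
P(Transmitter T3 | narrowband) = 0.0055/0.269575 ≈ 0.0204
P(Transmitter T5 | narrowband) = 0.24/0.269575 ≈ 0.8903
(Check: 0.0893+0.0204+0.8903 = 1.0000.)

Transmitter T2 0.0893, Transmitter T3 0.0204, Transmitter T5 0.8903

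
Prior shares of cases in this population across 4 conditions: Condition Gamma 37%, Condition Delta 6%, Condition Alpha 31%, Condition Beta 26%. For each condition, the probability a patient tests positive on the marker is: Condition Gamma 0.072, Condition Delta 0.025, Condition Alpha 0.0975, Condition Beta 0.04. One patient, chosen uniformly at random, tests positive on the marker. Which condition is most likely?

By Bayes' rule, posterior ∝ prior × likelihood:
  Condition Gamma: 0.37 × 0.072 = 0.02664
  Condition Delta: 0.06 × 0.025 = 0.0015
  Condition Alpha: 0.31 × 0.0975 = 0.030225
  Condition Beta: 0.26 × 0.04 = 0.0104
Total = 0.068765.
Largest term belongs to Condition Alpha, so Condition Alpha is most probable.

Condition Alpha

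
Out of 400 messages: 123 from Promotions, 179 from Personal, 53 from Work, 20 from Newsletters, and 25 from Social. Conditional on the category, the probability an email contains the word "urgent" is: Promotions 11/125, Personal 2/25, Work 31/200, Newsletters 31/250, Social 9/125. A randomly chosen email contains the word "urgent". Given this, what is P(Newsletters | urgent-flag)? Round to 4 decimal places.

0.0659

Prior × likelihood for each hypothesis:
  Promotions: 0.3075 × 0.088 = 0.02706
  Personal: 0.4475 × 0.08 = 0.0358
  Work: 0.1325 × 0.155 = 0.0205375
  Newsletters: 0.05 × 0.124 = 0.0062
  Social: 0.0625 × 0.072 = 0.0045
Normalizing constant = 0.0940975.
P(Newsletters | evidence) = 0.0062 / 0.0940975 ≈ 0.0659.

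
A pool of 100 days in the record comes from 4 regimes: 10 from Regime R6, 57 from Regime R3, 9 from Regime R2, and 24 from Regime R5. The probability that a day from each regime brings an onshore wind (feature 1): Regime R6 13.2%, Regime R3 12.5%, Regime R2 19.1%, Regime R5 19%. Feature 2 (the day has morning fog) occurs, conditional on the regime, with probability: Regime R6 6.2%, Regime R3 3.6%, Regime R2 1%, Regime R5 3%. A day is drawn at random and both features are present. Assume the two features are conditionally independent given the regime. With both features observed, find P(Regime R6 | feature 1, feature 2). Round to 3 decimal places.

0.166

Unnormalized posteriors (prior × likelihood):
  Regime R6: 0.1 × 0.132 × 0.062 = 0.0008184
  Regime R3: 0.57 × 0.125 × 0.036 = 0.002565
  Regime R2: 0.09 × 0.191 × 0.01 = 0.0001719
  Regime R5: 0.24 × 0.19 × 0.03 = 0.001368
Total = 0.0049233.
P(Regime R6 | evidence) = 0.0008184 / 0.0049233 ≈ 0.166.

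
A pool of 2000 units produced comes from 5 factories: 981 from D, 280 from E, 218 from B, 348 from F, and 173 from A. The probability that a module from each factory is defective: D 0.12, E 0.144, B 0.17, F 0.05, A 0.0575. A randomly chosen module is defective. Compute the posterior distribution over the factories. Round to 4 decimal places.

D 0.5292, E 0.1813, B 0.1666, F 0.0782, A 0.0447

Unnormalized posteriors (prior × likelihood):
  D: 0.4905 × 0.12 = 0.05886
  E: 0.14 × 0.144 = 0.02016
  B: 0.109 × 0.17 = 0.01853
  F: 0.174 × 0.05 = 0.0087
  A: 0.0865 × 0.0575 = 0.00497375
Sum = 0.11122375.
P(D | defective) = 0.05886/0.11122375 ≈ 0.5292
P(E | defective) = 0.02016/0.11122375 ≈ 0.1813
P(B | defective) = 0.01853/0.11122375 ≈ 0.1666
P(F | defective) = 0.0087/0.11122375 ≈ 0.0782
P(A | defective) = 0.00497375/0.11122375 ≈ 0.0447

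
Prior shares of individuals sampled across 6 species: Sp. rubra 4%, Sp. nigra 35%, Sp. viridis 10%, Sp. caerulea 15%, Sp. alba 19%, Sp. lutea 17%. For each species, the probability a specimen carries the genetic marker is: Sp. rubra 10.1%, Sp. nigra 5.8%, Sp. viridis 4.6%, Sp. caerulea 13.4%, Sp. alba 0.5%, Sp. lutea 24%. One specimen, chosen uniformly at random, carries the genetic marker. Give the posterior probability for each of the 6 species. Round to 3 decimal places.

Prior × likelihood for each hypothesis:
  Sp. rubra: 0.04 × 0.101 = 0.00404
  Sp. nigra: 0.35 × 0.058 = 0.0203
  Sp. viridis: 0.1 × 0.046 = 0.0046
  Sp. caerulea: 0.15 × 0.134 = 0.0201
  Sp. alba: 0.19 × 0.005 = 0.00095
  Sp. lutea: 0.17 × 0.24 = 0.0408
Total = 0.09079.
P(Sp. rubra | marker) = 0.00404/0.09079 ≈ 0.044
P(Sp. nigra | marker) = 0.0203/0.09079 ≈ 0.224
P(Sp. viridis | marker) = 0.0046/0.09079 ≈ 0.051
P(Sp. caerulea | marker) = 0.0201/0.09079 ≈ 0.221
P(Sp. alba | marker) = 0.00095/0.09079 ≈ 0.010
P(Sp. lutea | marker) = 0.0408/0.09079 ≈ 0.449

Sp. rubra 0.044, Sp. nigra 0.224, Sp. viridis 0.051, Sp. caerulea 0.221, Sp. alba 0.010, Sp. lutea 0.449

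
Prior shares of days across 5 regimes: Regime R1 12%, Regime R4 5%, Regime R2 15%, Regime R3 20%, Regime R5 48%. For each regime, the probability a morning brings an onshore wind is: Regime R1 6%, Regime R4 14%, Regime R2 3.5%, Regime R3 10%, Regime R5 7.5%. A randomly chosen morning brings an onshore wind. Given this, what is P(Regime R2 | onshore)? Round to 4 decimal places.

Unnormalized posteriors (prior × likelihood):
  Regime R1: 0.12 × 0.06 = 0.0072
  Regime R4: 0.05 × 0.14 = 0.007
  Regime R2: 0.15 × 0.035 = 0.00525
  Regime R3: 0.2 × 0.1 = 0.02
  Regime R5: 0.48 × 0.075 = 0.036
Normalizing constant = 0.07545.
P(Regime R2 | evidence) = 0.00525 / 0.07545 ≈ 0.0696.

0.0696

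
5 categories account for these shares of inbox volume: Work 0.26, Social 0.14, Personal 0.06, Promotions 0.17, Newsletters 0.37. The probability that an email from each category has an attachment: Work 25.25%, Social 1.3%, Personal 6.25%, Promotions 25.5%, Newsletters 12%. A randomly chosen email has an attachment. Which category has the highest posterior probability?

By Bayes' rule, posterior ∝ prior × likelihood:
  Work: 0.26 × 0.2525 = 0.06565
  Social: 0.14 × 0.013 = 0.00182
  Personal: 0.06 × 0.0625 = 0.00375
  Promotions: 0.17 × 0.255 = 0.04335
  Newsletters: 0.37 × 0.12 = 0.0444
Sum = 0.15897.
Largest term belongs to Work, so Work is most probable.

Work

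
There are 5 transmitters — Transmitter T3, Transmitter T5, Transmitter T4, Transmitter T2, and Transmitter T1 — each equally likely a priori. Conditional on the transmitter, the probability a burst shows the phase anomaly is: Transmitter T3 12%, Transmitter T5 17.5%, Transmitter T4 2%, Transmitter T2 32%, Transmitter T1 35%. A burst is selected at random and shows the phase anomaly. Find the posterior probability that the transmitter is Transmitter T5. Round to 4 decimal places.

0.1777

Since the prior is uniform, the posterior is proportional to the likelihood:
  Transmitter T3: 0.12
  Transmitter T5: 0.175
  Transmitter T4: 0.02
  Transmitter T2: 0.32
  Transmitter T1: 0.35
Total = 0.985.
P(Transmitter T5 | evidence) = 0.175 / 0.985 ≈ 0.1777.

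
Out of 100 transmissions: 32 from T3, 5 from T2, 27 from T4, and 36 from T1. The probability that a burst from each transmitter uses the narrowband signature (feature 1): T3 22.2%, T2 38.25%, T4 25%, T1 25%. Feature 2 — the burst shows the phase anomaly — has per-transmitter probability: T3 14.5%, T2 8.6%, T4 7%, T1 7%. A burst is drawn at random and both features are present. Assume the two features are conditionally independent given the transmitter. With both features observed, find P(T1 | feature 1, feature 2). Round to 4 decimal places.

0.2743

Unnormalized posteriors (prior × likelihood):
  T3: 0.32 × 0.222 × 0.145 = 0.0103008
  T2: 0.05 × 0.3825 × 0.086 = 0.00164475
  T4: 0.27 × 0.25 × 0.07 = 0.004725
  T1: 0.36 × 0.25 × 0.07 = 0.0063
Normalizing constant = 0.02297055.
P(T1 | evidence) = 0.0063 / 0.02297055 ≈ 0.2743.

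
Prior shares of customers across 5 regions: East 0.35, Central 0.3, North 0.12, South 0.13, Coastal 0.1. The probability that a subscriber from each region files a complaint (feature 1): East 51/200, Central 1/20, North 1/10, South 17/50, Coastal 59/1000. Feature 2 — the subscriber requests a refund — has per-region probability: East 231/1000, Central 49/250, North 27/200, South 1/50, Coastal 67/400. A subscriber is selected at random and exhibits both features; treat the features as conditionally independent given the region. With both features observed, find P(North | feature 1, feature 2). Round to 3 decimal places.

By Bayes' rule, posterior ∝ prior × likelihood:
  East: 0.35 × 0.255 × 0.231 = 0.02061675
  Central: 0.3 × 0.05 × 0.196 = 0.00294
  North: 0.12 × 0.1 × 0.135 = 0.00162
  South: 0.13 × 0.34 × 0.02 = 0.000884
  Coastal: 0.1 × 0.059 × 0.1675 = 0.00098825
Total = 0.027049.
P(North | evidence) = 0.00162 / 0.027049 ≈ 0.060.

0.060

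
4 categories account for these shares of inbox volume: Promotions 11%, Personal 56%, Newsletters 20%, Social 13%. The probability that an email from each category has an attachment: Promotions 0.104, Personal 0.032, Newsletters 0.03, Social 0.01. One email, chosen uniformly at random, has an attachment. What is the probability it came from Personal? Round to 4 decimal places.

0.4888

Unnormalized posteriors (prior × likelihood):
  Promotions: 0.11 × 0.104 = 0.01144
  Personal: 0.56 × 0.032 = 0.01792
  Newsletters: 0.2 × 0.03 = 0.006
  Social: 0.13 × 0.01 = 0.0013
Total = 0.03666.
P(Personal | evidence) = 0.01792 / 0.03666 ≈ 0.4888.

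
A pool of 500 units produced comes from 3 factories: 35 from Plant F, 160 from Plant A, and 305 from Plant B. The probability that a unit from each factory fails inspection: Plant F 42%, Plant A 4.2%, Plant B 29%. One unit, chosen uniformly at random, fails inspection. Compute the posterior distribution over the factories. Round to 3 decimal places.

Prior × likelihood for each hypothesis:
  Plant F: 0.07 × 0.42 = 0.0294
  Plant A: 0.32 × 0.042 = 0.01344
  Plant B: 0.61 × 0.29 = 0.1769
Total = 0.21974.
P(Plant F | nonconforming) = 0.0294/0.21974 ≈ 0.134
P(Plant A | nonconforming) = 0.01344/0.21974 ≈ 0.061
P(Plant B | nonconforming) = 0.1769/0.21974 ≈ 0.805

Plant F 0.134, Plant A 0.061, Plant B 0.805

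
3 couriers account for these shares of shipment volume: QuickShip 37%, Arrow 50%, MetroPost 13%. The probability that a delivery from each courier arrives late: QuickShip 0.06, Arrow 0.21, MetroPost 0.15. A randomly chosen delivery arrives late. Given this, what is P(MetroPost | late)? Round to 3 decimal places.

Compute prior × likelihood for every hypothesis:
  QuickShip: 0.37 × 0.06 = 0.0222
  Arrow: 0.5 × 0.21 = 0.105
  MetroPost: 0.13 × 0.15 = 0.0195
Total = 0.1467.
P(MetroPost | evidence) = 0.0195 / 0.1467 ≈ 0.133.

0.133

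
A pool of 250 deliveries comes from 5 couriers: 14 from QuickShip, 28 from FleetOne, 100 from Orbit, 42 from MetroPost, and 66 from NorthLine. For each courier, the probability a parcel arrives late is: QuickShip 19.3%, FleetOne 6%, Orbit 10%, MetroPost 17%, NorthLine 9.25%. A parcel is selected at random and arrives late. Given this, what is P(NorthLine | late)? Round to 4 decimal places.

0.2210

Compute prior × likelihood for every hypothesis:
  QuickShip: 0.056 × 0.193 = 0.010808
  FleetOne: 0.112 × 0.06 = 0.00672
  Orbit: 0.4 × 0.1 = 0.04
  MetroPost: 0.168 × 0.17 = 0.02856
  NorthLine: 0.264 × 0.0925 = 0.02442
Total = 0.110508.
P(NorthLine | evidence) = 0.02442 / 0.110508 ≈ 0.2210.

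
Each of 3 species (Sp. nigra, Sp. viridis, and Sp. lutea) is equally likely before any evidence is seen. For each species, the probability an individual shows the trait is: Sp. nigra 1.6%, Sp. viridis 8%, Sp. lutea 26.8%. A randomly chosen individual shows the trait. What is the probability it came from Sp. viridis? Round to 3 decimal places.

Since the prior is uniform, the posterior is proportional to the likelihood:
  Sp. nigra: 0.016
  Sp. viridis: 0.08
  Sp. lutea: 0.268
Normalizing constant = 0.364.
P(Sp. viridis | evidence) = 0.08 / 0.364 ≈ 0.220.

0.220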